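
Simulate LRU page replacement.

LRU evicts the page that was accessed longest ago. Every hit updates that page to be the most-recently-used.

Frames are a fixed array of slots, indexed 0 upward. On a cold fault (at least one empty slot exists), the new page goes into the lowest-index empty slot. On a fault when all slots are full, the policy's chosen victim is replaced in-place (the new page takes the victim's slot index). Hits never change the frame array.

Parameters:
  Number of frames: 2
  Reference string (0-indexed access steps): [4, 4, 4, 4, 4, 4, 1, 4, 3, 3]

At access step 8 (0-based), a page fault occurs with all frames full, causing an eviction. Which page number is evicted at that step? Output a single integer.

Answer: 1

Derivation:
Step 0: ref 4 -> FAULT, frames=[4,-]
Step 1: ref 4 -> HIT, frames=[4,-]
Step 2: ref 4 -> HIT, frames=[4,-]
Step 3: ref 4 -> HIT, frames=[4,-]
Step 4: ref 4 -> HIT, frames=[4,-]
Step 5: ref 4 -> HIT, frames=[4,-]
Step 6: ref 1 -> FAULT, frames=[4,1]
Step 7: ref 4 -> HIT, frames=[4,1]
Step 8: ref 3 -> FAULT, evict 1, frames=[4,3]
At step 8: evicted page 1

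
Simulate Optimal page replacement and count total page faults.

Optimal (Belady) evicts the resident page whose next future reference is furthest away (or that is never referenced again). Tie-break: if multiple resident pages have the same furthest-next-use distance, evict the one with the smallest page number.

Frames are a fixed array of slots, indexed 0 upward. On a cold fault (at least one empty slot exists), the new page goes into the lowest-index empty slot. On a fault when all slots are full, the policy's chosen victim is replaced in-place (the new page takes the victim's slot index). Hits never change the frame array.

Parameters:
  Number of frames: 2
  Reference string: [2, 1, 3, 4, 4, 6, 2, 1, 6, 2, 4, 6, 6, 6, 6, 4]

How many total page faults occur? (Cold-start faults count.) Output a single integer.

Step 0: ref 2 → FAULT, frames=[2,-]
Step 1: ref 1 → FAULT, frames=[2,1]
Step 2: ref 3 → FAULT (evict 1), frames=[2,3]
Step 3: ref 4 → FAULT (evict 3), frames=[2,4]
Step 4: ref 4 → HIT, frames=[2,4]
Step 5: ref 6 → FAULT (evict 4), frames=[2,6]
Step 6: ref 2 → HIT, frames=[2,6]
Step 7: ref 1 → FAULT (evict 2), frames=[1,6]
Step 8: ref 6 → HIT, frames=[1,6]
Step 9: ref 2 → FAULT (evict 1), frames=[2,6]
Step 10: ref 4 → FAULT (evict 2), frames=[4,6]
Step 11: ref 6 → HIT, frames=[4,6]
Step 12: ref 6 → HIT, frames=[4,6]
Step 13: ref 6 → HIT, frames=[4,6]
Step 14: ref 6 → HIT, frames=[4,6]
Step 15: ref 4 → HIT, frames=[4,6]
Total faults: 8

Answer: 8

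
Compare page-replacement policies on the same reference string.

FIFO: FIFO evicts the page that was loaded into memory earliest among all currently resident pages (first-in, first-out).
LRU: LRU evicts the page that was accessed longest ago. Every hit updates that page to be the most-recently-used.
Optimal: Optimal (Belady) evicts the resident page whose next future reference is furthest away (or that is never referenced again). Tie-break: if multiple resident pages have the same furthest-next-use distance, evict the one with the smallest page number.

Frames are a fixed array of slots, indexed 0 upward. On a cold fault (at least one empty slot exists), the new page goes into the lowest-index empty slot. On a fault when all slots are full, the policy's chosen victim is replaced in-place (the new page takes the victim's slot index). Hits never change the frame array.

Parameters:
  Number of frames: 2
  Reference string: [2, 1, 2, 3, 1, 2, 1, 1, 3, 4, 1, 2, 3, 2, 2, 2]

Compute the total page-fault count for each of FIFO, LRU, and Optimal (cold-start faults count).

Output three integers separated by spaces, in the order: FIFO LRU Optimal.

Answer: 10 10 8

Derivation:
--- FIFO ---
  step 0: ref 2 -> FAULT, frames=[2,-] (faults so far: 1)
  step 1: ref 1 -> FAULT, frames=[2,1] (faults so far: 2)
  step 2: ref 2 -> HIT, frames=[2,1] (faults so far: 2)
  step 3: ref 3 -> FAULT, evict 2, frames=[3,1] (faults so far: 3)
  step 4: ref 1 -> HIT, frames=[3,1] (faults so far: 3)
  step 5: ref 2 -> FAULT, evict 1, frames=[3,2] (faults so far: 4)
  step 6: ref 1 -> FAULT, evict 3, frames=[1,2] (faults so far: 5)
  step 7: ref 1 -> HIT, frames=[1,2] (faults so far: 5)
  step 8: ref 3 -> FAULT, evict 2, frames=[1,3] (faults so far: 6)
  step 9: ref 4 -> FAULT, evict 1, frames=[4,3] (faults so far: 7)
  step 10: ref 1 -> FAULT, evict 3, frames=[4,1] (faults so far: 8)
  step 11: ref 2 -> FAULT, evict 4, frames=[2,1] (faults so far: 9)
  step 12: ref 3 -> FAULT, evict 1, frames=[2,3] (faults so far: 10)
  step 13: ref 2 -> HIT, frames=[2,3] (faults so far: 10)
  step 14: ref 2 -> HIT, frames=[2,3] (faults so far: 10)
  step 15: ref 2 -> HIT, frames=[2,3] (faults so far: 10)
  FIFO total faults: 10
--- LRU ---
  step 0: ref 2 -> FAULT, frames=[2,-] (faults so far: 1)
  step 1: ref 1 -> FAULT, frames=[2,1] (faults so far: 2)
  step 2: ref 2 -> HIT, frames=[2,1] (faults so far: 2)
  step 3: ref 3 -> FAULT, evict 1, frames=[2,3] (faults so far: 3)
  step 4: ref 1 -> FAULT, evict 2, frames=[1,3] (faults so far: 4)
  step 5: ref 2 -> FAULT, evict 3, frames=[1,2] (faults so far: 5)
  step 6: ref 1 -> HIT, frames=[1,2] (faults so far: 5)
  step 7: ref 1 -> HIT, frames=[1,2] (faults so far: 5)
  step 8: ref 3 -> FAULT, evict 2, frames=[1,3] (faults so far: 6)
  step 9: ref 4 -> FAULT, evict 1, frames=[4,3] (faults so far: 7)
  step 10: ref 1 -> FAULT, evict 3, frames=[4,1] (faults so far: 8)
  step 11: ref 2 -> FAULT, evict 4, frames=[2,1] (faults so far: 9)
  step 12: ref 3 -> FAULT, evict 1, frames=[2,3] (faults so far: 10)
  step 13: ref 2 -> HIT, frames=[2,3] (faults so far: 10)
  step 14: ref 2 -> HIT, frames=[2,3] (faults so far: 10)
  step 15: ref 2 -> HIT, frames=[2,3] (faults so far: 10)
  LRU total faults: 10
--- Optimal ---
  step 0: ref 2 -> FAULT, frames=[2,-] (faults so far: 1)
  step 1: ref 1 -> FAULT, frames=[2,1] (faults so far: 2)
  step 2: ref 2 -> HIT, frames=[2,1] (faults so far: 2)
  step 3: ref 3 -> FAULT, evict 2, frames=[3,1] (faults so far: 3)
  step 4: ref 1 -> HIT, frames=[3,1] (faults so far: 3)
  step 5: ref 2 -> FAULT, evict 3, frames=[2,1] (faults so far: 4)
  step 6: ref 1 -> HIT, frames=[2,1] (faults so far: 4)
  step 7: ref 1 -> HIT, frames=[2,1] (faults so far: 4)
  step 8: ref 3 -> FAULT, evict 2, frames=[3,1] (faults so far: 5)
  step 9: ref 4 -> FAULT, evict 3, frames=[4,1] (faults so far: 6)
  step 10: ref 1 -> HIT, frames=[4,1] (faults so far: 6)
  step 11: ref 2 -> FAULT, evict 1, frames=[4,2] (faults so far: 7)
  step 12: ref 3 -> FAULT, evict 4, frames=[3,2] (faults so far: 8)
  step 13: ref 2 -> HIT, frames=[3,2] (faults so far: 8)
  step 14: ref 2 -> HIT, frames=[3,2] (faults so far: 8)
  step 15: ref 2 -> HIT, frames=[3,2] (faults so far: 8)
  Optimal total faults: 8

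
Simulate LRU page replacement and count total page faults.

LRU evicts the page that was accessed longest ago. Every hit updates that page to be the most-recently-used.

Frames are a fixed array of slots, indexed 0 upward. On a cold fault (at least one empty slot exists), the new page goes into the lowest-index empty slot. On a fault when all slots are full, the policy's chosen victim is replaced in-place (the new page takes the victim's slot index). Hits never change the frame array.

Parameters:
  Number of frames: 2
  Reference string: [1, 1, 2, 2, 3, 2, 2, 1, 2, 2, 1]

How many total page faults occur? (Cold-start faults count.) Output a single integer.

Step 0: ref 1 → FAULT, frames=[1,-]
Step 1: ref 1 → HIT, frames=[1,-]
Step 2: ref 2 → FAULT, frames=[1,2]
Step 3: ref 2 → HIT, frames=[1,2]
Step 4: ref 3 → FAULT (evict 1), frames=[3,2]
Step 5: ref 2 → HIT, frames=[3,2]
Step 6: ref 2 → HIT, frames=[3,2]
Step 7: ref 1 → FAULT (evict 3), frames=[1,2]
Step 8: ref 2 → HIT, frames=[1,2]
Step 9: ref 2 → HIT, frames=[1,2]
Step 10: ref 1 → HIT, frames=[1,2]
Total faults: 4

Answer: 4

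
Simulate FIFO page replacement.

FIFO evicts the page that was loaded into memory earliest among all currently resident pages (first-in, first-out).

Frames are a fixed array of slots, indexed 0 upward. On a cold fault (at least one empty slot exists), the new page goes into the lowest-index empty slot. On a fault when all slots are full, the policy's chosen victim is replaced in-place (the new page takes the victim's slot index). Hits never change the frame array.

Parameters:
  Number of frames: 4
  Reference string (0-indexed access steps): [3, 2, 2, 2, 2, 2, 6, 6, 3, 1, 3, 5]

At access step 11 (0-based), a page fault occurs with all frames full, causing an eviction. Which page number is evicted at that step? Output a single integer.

Answer: 3

Derivation:
Step 0: ref 3 -> FAULT, frames=[3,-,-,-]
Step 1: ref 2 -> FAULT, frames=[3,2,-,-]
Step 2: ref 2 -> HIT, frames=[3,2,-,-]
Step 3: ref 2 -> HIT, frames=[3,2,-,-]
Step 4: ref 2 -> HIT, frames=[3,2,-,-]
Step 5: ref 2 -> HIT, frames=[3,2,-,-]
Step 6: ref 6 -> FAULT, frames=[3,2,6,-]
Step 7: ref 6 -> HIT, frames=[3,2,6,-]
Step 8: ref 3 -> HIT, frames=[3,2,6,-]
Step 9: ref 1 -> FAULT, frames=[3,2,6,1]
Step 10: ref 3 -> HIT, frames=[3,2,6,1]
Step 11: ref 5 -> FAULT, evict 3, frames=[5,2,6,1]
At step 11: evicted page 3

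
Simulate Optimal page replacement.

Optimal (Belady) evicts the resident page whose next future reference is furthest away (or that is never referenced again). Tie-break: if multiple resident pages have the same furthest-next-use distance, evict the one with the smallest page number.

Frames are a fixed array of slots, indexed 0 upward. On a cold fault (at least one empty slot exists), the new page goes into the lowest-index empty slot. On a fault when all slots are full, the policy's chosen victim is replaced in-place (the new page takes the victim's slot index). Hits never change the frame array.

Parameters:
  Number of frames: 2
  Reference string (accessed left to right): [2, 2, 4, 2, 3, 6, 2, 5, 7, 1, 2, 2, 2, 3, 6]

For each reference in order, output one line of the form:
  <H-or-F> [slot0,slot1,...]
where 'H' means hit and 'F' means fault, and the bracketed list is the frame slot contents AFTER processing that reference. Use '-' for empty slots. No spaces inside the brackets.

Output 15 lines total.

F [2,-]
H [2,-]
F [2,4]
H [2,4]
F [2,3]
F [2,6]
H [2,6]
F [2,5]
F [2,7]
F [2,1]
H [2,1]
H [2,1]
H [2,1]
F [2,3]
F [6,3]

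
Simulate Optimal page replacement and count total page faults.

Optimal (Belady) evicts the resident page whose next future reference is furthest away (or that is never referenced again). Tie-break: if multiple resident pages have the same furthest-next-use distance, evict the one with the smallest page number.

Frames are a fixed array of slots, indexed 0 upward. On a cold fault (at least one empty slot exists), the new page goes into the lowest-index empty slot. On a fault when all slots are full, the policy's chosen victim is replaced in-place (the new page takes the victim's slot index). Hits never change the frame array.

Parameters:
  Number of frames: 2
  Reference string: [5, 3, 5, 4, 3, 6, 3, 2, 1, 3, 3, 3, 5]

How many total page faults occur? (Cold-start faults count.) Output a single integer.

Step 0: ref 5 → FAULT, frames=[5,-]
Step 1: ref 3 → FAULT, frames=[5,3]
Step 2: ref 5 → HIT, frames=[5,3]
Step 3: ref 4 → FAULT (evict 5), frames=[4,3]
Step 4: ref 3 → HIT, frames=[4,3]
Step 5: ref 6 → FAULT (evict 4), frames=[6,3]
Step 6: ref 3 → HIT, frames=[6,3]
Step 7: ref 2 → FAULT (evict 6), frames=[2,3]
Step 8: ref 1 → FAULT (evict 2), frames=[1,3]
Step 9: ref 3 → HIT, frames=[1,3]
Step 10: ref 3 → HIT, frames=[1,3]
Step 11: ref 3 → HIT, frames=[1,3]
Step 12: ref 5 → FAULT (evict 1), frames=[5,3]
Total faults: 7

Answer: 7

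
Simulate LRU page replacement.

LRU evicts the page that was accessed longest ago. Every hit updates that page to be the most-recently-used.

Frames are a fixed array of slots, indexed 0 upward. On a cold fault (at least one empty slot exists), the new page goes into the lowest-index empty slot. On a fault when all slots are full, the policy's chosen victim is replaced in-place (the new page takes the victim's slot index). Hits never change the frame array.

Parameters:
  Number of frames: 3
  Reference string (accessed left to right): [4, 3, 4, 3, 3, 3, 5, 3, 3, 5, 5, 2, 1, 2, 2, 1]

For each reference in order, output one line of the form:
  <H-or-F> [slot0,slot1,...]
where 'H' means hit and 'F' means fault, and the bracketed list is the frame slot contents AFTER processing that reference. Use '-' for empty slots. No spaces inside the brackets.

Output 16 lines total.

F [4,-,-]
F [4,3,-]
H [4,3,-]
H [4,3,-]
H [4,3,-]
H [4,3,-]
F [4,3,5]
H [4,3,5]
H [4,3,5]
H [4,3,5]
H [4,3,5]
F [2,3,5]
F [2,1,5]
H [2,1,5]
H [2,1,5]
H [2,1,5]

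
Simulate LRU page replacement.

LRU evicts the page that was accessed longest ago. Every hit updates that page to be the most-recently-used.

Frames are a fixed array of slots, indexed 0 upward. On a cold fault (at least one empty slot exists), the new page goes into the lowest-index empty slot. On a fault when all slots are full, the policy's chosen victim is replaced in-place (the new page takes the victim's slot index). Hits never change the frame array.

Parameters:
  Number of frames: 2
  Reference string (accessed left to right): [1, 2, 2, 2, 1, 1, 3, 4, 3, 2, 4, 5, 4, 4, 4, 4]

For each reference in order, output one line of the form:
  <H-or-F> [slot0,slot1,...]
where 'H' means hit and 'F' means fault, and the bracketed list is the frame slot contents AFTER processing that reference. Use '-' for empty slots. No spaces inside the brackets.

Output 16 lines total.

F [1,-]
F [1,2]
H [1,2]
H [1,2]
H [1,2]
H [1,2]
F [1,3]
F [4,3]
H [4,3]
F [2,3]
F [2,4]
F [5,4]
H [5,4]
H [5,4]
H [5,4]
H [5,4]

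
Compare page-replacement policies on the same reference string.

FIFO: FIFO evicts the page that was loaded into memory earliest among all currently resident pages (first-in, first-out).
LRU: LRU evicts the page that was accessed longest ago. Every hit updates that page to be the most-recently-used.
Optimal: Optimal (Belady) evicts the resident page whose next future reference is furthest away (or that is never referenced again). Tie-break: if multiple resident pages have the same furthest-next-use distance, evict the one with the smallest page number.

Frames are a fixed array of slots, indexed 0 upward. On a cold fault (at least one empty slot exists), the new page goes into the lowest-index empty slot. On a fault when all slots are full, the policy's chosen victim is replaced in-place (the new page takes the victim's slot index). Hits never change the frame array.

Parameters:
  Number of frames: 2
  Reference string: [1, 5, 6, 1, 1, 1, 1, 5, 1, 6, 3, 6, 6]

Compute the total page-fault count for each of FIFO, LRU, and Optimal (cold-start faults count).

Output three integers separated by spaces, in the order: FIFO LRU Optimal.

--- FIFO ---
  step 0: ref 1 -> FAULT, frames=[1,-] (faults so far: 1)
  step 1: ref 5 -> FAULT, frames=[1,5] (faults so far: 2)
  step 2: ref 6 -> FAULT, evict 1, frames=[6,5] (faults so far: 3)
  step 3: ref 1 -> FAULT, evict 5, frames=[6,1] (faults so far: 4)
  step 4: ref 1 -> HIT, frames=[6,1] (faults so far: 4)
  step 5: ref 1 -> HIT, frames=[6,1] (faults so far: 4)
  step 6: ref 1 -> HIT, frames=[6,1] (faults so far: 4)
  step 7: ref 5 -> FAULT, evict 6, frames=[5,1] (faults so far: 5)
  step 8: ref 1 -> HIT, frames=[5,1] (faults so far: 5)
  step 9: ref 6 -> FAULT, evict 1, frames=[5,6] (faults so far: 6)
  step 10: ref 3 -> FAULT, evict 5, frames=[3,6] (faults so far: 7)
  step 11: ref 6 -> HIT, frames=[3,6] (faults so far: 7)
  step 12: ref 6 -> HIT, frames=[3,6] (faults so far: 7)
  FIFO total faults: 7
--- LRU ---
  step 0: ref 1 -> FAULT, frames=[1,-] (faults so far: 1)
  step 1: ref 5 -> FAULT, frames=[1,5] (faults so far: 2)
  step 2: ref 6 -> FAULT, evict 1, frames=[6,5] (faults so far: 3)
  step 3: ref 1 -> FAULT, evict 5, frames=[6,1] (faults so far: 4)
  step 4: ref 1 -> HIT, frames=[6,1] (faults so far: 4)
  step 5: ref 1 -> HIT, frames=[6,1] (faults so far: 4)
  step 6: ref 1 -> HIT, frames=[6,1] (faults so far: 4)
  step 7: ref 5 -> FAULT, evict 6, frames=[5,1] (faults so far: 5)
  step 8: ref 1 -> HIT, frames=[5,1] (faults so far: 5)
  step 9: ref 6 -> FAULT, evict 5, frames=[6,1] (faults so far: 6)
  step 10: ref 3 -> FAULT, evict 1, frames=[6,3] (faults so far: 7)
  step 11: ref 6 -> HIT, frames=[6,3] (faults so far: 7)
  step 12: ref 6 -> HIT, frames=[6,3] (faults so far: 7)
  LRU total faults: 7
--- Optimal ---
  step 0: ref 1 -> FAULT, frames=[1,-] (faults so far: 1)
  step 1: ref 5 -> FAULT, frames=[1,5] (faults so far: 2)
  step 2: ref 6 -> FAULT, evict 5, frames=[1,6] (faults so far: 3)
  step 3: ref 1 -> HIT, frames=[1,6] (faults so far: 3)
  step 4: ref 1 -> HIT, frames=[1,6] (faults so far: 3)
  step 5: ref 1 -> HIT, frames=[1,6] (faults so far: 3)
  step 6: ref 1 -> HIT, frames=[1,6] (faults so far: 3)
  step 7: ref 5 -> FAULT, evict 6, frames=[1,5] (faults so far: 4)
  step 8: ref 1 -> HIT, frames=[1,5] (faults so far: 4)
  step 9: ref 6 -> FAULT, evict 1, frames=[6,5] (faults so far: 5)
  step 10: ref 3 -> FAULT, evict 5, frames=[6,3] (faults so far: 6)
  step 11: ref 6 -> HIT, frames=[6,3] (faults so far: 6)
  step 12: ref 6 -> HIT, frames=[6,3] (faults so far: 6)
  Optimal total faults: 6

Answer: 7 7 6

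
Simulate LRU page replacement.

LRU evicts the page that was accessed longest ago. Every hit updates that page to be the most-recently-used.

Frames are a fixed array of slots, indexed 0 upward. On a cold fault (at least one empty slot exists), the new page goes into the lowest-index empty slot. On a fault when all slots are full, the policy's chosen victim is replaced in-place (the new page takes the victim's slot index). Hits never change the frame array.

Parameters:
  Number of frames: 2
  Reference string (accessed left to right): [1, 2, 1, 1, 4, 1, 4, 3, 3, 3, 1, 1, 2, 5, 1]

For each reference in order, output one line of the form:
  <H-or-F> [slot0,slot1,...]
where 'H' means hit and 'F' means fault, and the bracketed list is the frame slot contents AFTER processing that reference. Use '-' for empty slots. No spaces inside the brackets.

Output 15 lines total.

F [1,-]
F [1,2]
H [1,2]
H [1,2]
F [1,4]
H [1,4]
H [1,4]
F [3,4]
H [3,4]
H [3,4]
F [3,1]
H [3,1]
F [2,1]
F [2,5]
F [1,5]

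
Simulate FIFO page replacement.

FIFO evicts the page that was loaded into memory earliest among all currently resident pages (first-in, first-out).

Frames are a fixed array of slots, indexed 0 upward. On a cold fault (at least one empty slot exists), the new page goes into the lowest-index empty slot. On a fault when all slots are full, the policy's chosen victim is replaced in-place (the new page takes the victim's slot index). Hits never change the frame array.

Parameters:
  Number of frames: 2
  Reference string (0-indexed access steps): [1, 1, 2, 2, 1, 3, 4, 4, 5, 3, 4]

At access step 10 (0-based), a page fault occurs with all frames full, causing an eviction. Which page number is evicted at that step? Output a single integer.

Step 0: ref 1 -> FAULT, frames=[1,-]
Step 1: ref 1 -> HIT, frames=[1,-]
Step 2: ref 2 -> FAULT, frames=[1,2]
Step 3: ref 2 -> HIT, frames=[1,2]
Step 4: ref 1 -> HIT, frames=[1,2]
Step 5: ref 3 -> FAULT, evict 1, frames=[3,2]
Step 6: ref 4 -> FAULT, evict 2, frames=[3,4]
Step 7: ref 4 -> HIT, frames=[3,4]
Step 8: ref 5 -> FAULT, evict 3, frames=[5,4]
Step 9: ref 3 -> FAULT, evict 4, frames=[5,3]
Step 10: ref 4 -> FAULT, evict 5, frames=[4,3]
At step 10: evicted page 5

Answer: 5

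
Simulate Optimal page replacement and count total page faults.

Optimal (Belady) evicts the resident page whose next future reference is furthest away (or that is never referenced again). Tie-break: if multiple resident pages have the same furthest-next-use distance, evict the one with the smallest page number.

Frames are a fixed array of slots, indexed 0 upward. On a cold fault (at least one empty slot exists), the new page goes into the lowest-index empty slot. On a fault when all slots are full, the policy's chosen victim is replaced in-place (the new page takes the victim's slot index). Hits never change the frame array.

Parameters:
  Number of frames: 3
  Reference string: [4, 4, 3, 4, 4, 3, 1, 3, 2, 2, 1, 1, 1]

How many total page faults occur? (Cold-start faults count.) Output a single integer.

Answer: 4

Derivation:
Step 0: ref 4 → FAULT, frames=[4,-,-]
Step 1: ref 4 → HIT, frames=[4,-,-]
Step 2: ref 3 → FAULT, frames=[4,3,-]
Step 3: ref 4 → HIT, frames=[4,3,-]
Step 4: ref 4 → HIT, frames=[4,3,-]
Step 5: ref 3 → HIT, frames=[4,3,-]
Step 6: ref 1 → FAULT, frames=[4,3,1]
Step 7: ref 3 → HIT, frames=[4,3,1]
Step 8: ref 2 → FAULT (evict 3), frames=[4,2,1]
Step 9: ref 2 → HIT, frames=[4,2,1]
Step 10: ref 1 → HIT, frames=[4,2,1]
Step 11: ref 1 → HIT, frames=[4,2,1]
Step 12: ref 1 → HIT, frames=[4,2,1]
Total faults: 4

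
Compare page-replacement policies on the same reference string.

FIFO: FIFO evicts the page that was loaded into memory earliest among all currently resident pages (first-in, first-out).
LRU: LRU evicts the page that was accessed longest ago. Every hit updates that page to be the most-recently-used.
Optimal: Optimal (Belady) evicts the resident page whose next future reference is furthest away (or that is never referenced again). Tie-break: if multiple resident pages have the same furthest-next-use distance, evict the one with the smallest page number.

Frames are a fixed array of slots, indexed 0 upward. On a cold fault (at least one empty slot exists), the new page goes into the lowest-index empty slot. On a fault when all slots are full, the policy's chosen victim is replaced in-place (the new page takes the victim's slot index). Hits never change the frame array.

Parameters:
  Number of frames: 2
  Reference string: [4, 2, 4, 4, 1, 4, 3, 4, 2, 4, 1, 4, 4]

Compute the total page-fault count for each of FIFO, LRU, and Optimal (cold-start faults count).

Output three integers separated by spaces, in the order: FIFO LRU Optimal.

--- FIFO ---
  step 0: ref 4 -> FAULT, frames=[4,-] (faults so far: 1)
  step 1: ref 2 -> FAULT, frames=[4,2] (faults so far: 2)
  step 2: ref 4 -> HIT, frames=[4,2] (faults so far: 2)
  step 3: ref 4 -> HIT, frames=[4,2] (faults so far: 2)
  step 4: ref 1 -> FAULT, evict 4, frames=[1,2] (faults so far: 3)
  step 5: ref 4 -> FAULT, evict 2, frames=[1,4] (faults so far: 4)
  step 6: ref 3 -> FAULT, evict 1, frames=[3,4] (faults so far: 5)
  step 7: ref 4 -> HIT, frames=[3,4] (faults so far: 5)
  step 8: ref 2 -> FAULT, evict 4, frames=[3,2] (faults so far: 6)
  step 9: ref 4 -> FAULT, evict 3, frames=[4,2] (faults so far: 7)
  step 10: ref 1 -> FAULT, evict 2, frames=[4,1] (faults so far: 8)
  step 11: ref 4 -> HIT, frames=[4,1] (faults so far: 8)
  step 12: ref 4 -> HIT, frames=[4,1] (faults so far: 8)
  FIFO total faults: 8
--- LRU ---
  step 0: ref 4 -> FAULT, frames=[4,-] (faults so far: 1)
  step 1: ref 2 -> FAULT, frames=[4,2] (faults so far: 2)
  step 2: ref 4 -> HIT, frames=[4,2] (faults so far: 2)
  step 3: ref 4 -> HIT, frames=[4,2] (faults so far: 2)
  step 4: ref 1 -> FAULT, evict 2, frames=[4,1] (faults so far: 3)
  step 5: ref 4 -> HIT, frames=[4,1] (faults so far: 3)
  step 6: ref 3 -> FAULT, evict 1, frames=[4,3] (faults so far: 4)
  step 7: ref 4 -> HIT, frames=[4,3] (faults so far: 4)
  step 8: ref 2 -> FAULT, evict 3, frames=[4,2] (faults so far: 5)
  step 9: ref 4 -> HIT, frames=[4,2] (faults so far: 5)
  step 10: ref 1 -> FAULT, evict 2, frames=[4,1] (faults so far: 6)
  step 11: ref 4 -> HIT, frames=[4,1] (faults so far: 6)
  step 12: ref 4 -> HIT, frames=[4,1] (faults so far: 6)
  LRU total faults: 6
--- Optimal ---
  step 0: ref 4 -> FAULT, frames=[4,-] (faults so far: 1)
  step 1: ref 2 -> FAULT, frames=[4,2] (faults so far: 2)
  step 2: ref 4 -> HIT, frames=[4,2] (faults so far: 2)
  step 3: ref 4 -> HIT, frames=[4,2] (faults so far: 2)
  step 4: ref 1 -> FAULT, evict 2, frames=[4,1] (faults so far: 3)
  step 5: ref 4 -> HIT, frames=[4,1] (faults so far: 3)
  step 6: ref 3 -> FAULT, evict 1, frames=[4,3] (faults so far: 4)
  step 7: ref 4 -> HIT, frames=[4,3] (faults so far: 4)
  step 8: ref 2 -> FAULT, evict 3, frames=[4,2] (faults so far: 5)
  step 9: ref 4 -> HIT, frames=[4,2] (faults so far: 5)
  step 10: ref 1 -> FAULT, evict 2, frames=[4,1] (faults so far: 6)
  step 11: ref 4 -> HIT, frames=[4,1] (faults so far: 6)
  step 12: ref 4 -> HIT, frames=[4,1] (faults so far: 6)
  Optimal total faults: 6

Answer: 8 6 6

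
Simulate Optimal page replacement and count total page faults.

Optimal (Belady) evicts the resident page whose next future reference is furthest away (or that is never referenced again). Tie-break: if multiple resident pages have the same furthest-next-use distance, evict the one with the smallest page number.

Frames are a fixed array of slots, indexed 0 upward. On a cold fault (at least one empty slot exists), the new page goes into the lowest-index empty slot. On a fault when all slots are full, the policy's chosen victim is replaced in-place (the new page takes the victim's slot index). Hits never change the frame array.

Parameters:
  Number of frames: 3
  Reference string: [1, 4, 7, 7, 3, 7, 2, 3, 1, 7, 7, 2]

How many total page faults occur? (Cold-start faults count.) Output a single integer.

Answer: 6

Derivation:
Step 0: ref 1 → FAULT, frames=[1,-,-]
Step 1: ref 4 → FAULT, frames=[1,4,-]
Step 2: ref 7 → FAULT, frames=[1,4,7]
Step 3: ref 7 → HIT, frames=[1,4,7]
Step 4: ref 3 → FAULT (evict 4), frames=[1,3,7]
Step 5: ref 7 → HIT, frames=[1,3,7]
Step 6: ref 2 → FAULT (evict 7), frames=[1,3,2]
Step 7: ref 3 → HIT, frames=[1,3,2]
Step 8: ref 1 → HIT, frames=[1,3,2]
Step 9: ref 7 → FAULT (evict 1), frames=[7,3,2]
Step 10: ref 7 → HIT, frames=[7,3,2]
Step 11: ref 2 → HIT, frames=[7,3,2]
Total faults: 6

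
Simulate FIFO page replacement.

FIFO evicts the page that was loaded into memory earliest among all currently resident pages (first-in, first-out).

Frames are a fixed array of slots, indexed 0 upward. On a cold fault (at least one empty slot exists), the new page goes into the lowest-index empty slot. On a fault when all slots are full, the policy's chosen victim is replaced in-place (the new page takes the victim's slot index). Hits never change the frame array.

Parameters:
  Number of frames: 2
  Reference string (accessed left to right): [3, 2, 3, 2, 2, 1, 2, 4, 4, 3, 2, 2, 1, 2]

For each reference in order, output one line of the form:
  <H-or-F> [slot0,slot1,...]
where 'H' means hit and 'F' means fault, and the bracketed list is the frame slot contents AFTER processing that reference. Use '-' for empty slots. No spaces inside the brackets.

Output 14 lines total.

F [3,-]
F [3,2]
H [3,2]
H [3,2]
H [3,2]
F [1,2]
H [1,2]
F [1,4]
H [1,4]
F [3,4]
F [3,2]
H [3,2]
F [1,2]
H [1,2]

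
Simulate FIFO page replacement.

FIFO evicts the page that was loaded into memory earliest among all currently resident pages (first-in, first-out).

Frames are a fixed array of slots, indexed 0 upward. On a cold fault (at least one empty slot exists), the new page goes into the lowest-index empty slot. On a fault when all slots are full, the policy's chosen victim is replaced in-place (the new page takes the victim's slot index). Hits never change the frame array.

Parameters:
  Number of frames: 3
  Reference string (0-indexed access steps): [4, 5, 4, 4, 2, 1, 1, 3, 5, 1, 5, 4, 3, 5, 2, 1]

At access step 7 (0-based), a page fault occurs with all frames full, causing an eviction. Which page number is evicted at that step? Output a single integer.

Answer: 5

Derivation:
Step 0: ref 4 -> FAULT, frames=[4,-,-]
Step 1: ref 5 -> FAULT, frames=[4,5,-]
Step 2: ref 4 -> HIT, frames=[4,5,-]
Step 3: ref 4 -> HIT, frames=[4,5,-]
Step 4: ref 2 -> FAULT, frames=[4,5,2]
Step 5: ref 1 -> FAULT, evict 4, frames=[1,5,2]
Step 6: ref 1 -> HIT, frames=[1,5,2]
Step 7: ref 3 -> FAULT, evict 5, frames=[1,3,2]
At step 7: evicted page 5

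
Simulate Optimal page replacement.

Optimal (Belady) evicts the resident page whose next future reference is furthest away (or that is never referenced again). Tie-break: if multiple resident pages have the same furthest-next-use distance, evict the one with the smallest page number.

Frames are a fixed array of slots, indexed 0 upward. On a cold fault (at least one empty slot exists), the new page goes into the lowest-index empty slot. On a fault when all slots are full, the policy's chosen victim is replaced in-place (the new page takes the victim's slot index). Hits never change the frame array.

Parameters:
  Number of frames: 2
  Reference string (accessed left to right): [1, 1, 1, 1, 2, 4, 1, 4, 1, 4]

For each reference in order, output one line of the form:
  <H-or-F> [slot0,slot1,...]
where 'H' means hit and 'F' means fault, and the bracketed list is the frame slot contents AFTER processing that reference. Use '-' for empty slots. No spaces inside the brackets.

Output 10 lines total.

F [1,-]
H [1,-]
H [1,-]
H [1,-]
F [1,2]
F [1,4]
H [1,4]
H [1,4]
H [1,4]
H [1,4]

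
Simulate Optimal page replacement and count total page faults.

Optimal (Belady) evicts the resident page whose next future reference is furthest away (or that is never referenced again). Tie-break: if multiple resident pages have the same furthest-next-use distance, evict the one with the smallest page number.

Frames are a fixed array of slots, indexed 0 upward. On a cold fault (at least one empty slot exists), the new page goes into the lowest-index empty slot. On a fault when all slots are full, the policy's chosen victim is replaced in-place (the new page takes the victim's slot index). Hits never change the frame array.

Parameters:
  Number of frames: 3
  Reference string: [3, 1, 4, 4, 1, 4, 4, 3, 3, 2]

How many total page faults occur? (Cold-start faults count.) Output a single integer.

Answer: 4

Derivation:
Step 0: ref 3 → FAULT, frames=[3,-,-]
Step 1: ref 1 → FAULT, frames=[3,1,-]
Step 2: ref 4 → FAULT, frames=[3,1,4]
Step 3: ref 4 → HIT, frames=[3,1,4]
Step 4: ref 1 → HIT, frames=[3,1,4]
Step 5: ref 4 → HIT, frames=[3,1,4]
Step 6: ref 4 → HIT, frames=[3,1,4]
Step 7: ref 3 → HIT, frames=[3,1,4]
Step 8: ref 3 → HIT, frames=[3,1,4]
Step 9: ref 2 → FAULT (evict 1), frames=[3,2,4]
Total faults: 4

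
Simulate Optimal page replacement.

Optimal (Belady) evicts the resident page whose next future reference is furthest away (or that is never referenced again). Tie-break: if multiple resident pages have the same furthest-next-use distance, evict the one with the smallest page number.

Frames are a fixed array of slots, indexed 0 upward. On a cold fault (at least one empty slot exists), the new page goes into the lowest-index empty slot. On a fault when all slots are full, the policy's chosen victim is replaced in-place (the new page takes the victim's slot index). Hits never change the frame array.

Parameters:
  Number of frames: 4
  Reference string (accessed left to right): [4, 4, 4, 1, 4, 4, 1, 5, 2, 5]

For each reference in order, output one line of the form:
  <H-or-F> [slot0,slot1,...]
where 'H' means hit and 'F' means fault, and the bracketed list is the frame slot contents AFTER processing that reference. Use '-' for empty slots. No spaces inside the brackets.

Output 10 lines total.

F [4,-,-,-]
H [4,-,-,-]
H [4,-,-,-]
F [4,1,-,-]
H [4,1,-,-]
H [4,1,-,-]
H [4,1,-,-]
F [4,1,5,-]
F [4,1,5,2]
H [4,1,5,2]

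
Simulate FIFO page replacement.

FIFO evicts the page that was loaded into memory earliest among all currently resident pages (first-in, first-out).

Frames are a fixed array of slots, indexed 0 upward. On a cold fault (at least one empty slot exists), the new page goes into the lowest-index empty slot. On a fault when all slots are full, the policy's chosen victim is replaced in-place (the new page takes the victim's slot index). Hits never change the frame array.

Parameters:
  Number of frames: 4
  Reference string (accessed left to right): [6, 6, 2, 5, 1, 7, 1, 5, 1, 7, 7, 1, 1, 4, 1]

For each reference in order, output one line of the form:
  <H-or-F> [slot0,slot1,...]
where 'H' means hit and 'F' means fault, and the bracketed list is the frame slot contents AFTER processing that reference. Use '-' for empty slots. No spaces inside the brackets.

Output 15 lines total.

F [6,-,-,-]
H [6,-,-,-]
F [6,2,-,-]
F [6,2,5,-]
F [6,2,5,1]
F [7,2,5,1]
H [7,2,5,1]
H [7,2,5,1]
H [7,2,5,1]
H [7,2,5,1]
H [7,2,5,1]
H [7,2,5,1]
H [7,2,5,1]
F [7,4,5,1]
H [7,4,5,1]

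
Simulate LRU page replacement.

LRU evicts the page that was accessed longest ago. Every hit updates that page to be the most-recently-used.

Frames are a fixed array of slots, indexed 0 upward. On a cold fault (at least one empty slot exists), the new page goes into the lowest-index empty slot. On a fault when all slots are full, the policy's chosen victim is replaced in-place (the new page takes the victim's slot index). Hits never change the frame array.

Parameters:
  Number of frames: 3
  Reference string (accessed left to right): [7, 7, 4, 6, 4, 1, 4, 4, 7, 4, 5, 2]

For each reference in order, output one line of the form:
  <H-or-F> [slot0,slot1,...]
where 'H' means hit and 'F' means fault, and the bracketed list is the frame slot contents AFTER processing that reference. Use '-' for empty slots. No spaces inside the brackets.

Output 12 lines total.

F [7,-,-]
H [7,-,-]
F [7,4,-]
F [7,4,6]
H [7,4,6]
F [1,4,6]
H [1,4,6]
H [1,4,6]
F [1,4,7]
H [1,4,7]
F [5,4,7]
F [5,4,2]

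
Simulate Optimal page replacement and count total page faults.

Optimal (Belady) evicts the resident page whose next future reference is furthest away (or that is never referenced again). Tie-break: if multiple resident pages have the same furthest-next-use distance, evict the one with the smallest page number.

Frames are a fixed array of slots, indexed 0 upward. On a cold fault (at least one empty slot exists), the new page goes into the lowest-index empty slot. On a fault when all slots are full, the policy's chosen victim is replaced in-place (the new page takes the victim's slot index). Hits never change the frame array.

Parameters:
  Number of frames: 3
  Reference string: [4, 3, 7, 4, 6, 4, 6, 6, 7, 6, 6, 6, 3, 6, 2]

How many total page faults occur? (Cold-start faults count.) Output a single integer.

Answer: 6

Derivation:
Step 0: ref 4 → FAULT, frames=[4,-,-]
Step 1: ref 3 → FAULT, frames=[4,3,-]
Step 2: ref 7 → FAULT, frames=[4,3,7]
Step 3: ref 4 → HIT, frames=[4,3,7]
Step 4: ref 6 → FAULT (evict 3), frames=[4,6,7]
Step 5: ref 4 → HIT, frames=[4,6,7]
Step 6: ref 6 → HIT, frames=[4,6,7]
Step 7: ref 6 → HIT, frames=[4,6,7]
Step 8: ref 7 → HIT, frames=[4,6,7]
Step 9: ref 6 → HIT, frames=[4,6,7]
Step 10: ref 6 → HIT, frames=[4,6,7]
Step 11: ref 6 → HIT, frames=[4,6,7]
Step 12: ref 3 → FAULT (evict 4), frames=[3,6,7]
Step 13: ref 6 → HIT, frames=[3,6,7]
Step 14: ref 2 → FAULT (evict 3), frames=[2,6,7]
Total faults: 6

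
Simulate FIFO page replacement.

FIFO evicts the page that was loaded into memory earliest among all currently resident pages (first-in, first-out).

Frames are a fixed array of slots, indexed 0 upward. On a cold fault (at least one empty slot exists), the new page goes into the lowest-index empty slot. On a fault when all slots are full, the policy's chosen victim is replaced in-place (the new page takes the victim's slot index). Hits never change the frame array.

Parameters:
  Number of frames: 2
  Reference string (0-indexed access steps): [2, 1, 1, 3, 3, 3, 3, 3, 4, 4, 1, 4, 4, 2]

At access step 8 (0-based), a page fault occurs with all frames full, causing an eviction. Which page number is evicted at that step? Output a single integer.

Answer: 1

Derivation:
Step 0: ref 2 -> FAULT, frames=[2,-]
Step 1: ref 1 -> FAULT, frames=[2,1]
Step 2: ref 1 -> HIT, frames=[2,1]
Step 3: ref 3 -> FAULT, evict 2, frames=[3,1]
Step 4: ref 3 -> HIT, frames=[3,1]
Step 5: ref 3 -> HIT, frames=[3,1]
Step 6: ref 3 -> HIT, frames=[3,1]
Step 7: ref 3 -> HIT, frames=[3,1]
Step 8: ref 4 -> FAULT, evict 1, frames=[3,4]
At step 8: evicted page 1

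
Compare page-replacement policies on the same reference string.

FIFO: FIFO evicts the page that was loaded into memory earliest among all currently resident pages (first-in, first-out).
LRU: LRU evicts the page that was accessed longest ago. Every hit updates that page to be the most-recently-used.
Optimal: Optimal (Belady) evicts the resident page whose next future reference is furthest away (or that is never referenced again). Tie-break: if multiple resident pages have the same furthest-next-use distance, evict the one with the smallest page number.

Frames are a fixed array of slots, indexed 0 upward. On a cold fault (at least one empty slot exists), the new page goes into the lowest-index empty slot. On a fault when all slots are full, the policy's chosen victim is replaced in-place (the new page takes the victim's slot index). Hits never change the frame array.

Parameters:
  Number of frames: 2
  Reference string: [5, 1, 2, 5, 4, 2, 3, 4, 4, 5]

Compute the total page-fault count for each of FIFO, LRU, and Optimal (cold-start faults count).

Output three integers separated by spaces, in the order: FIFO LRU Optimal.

--- FIFO ---
  step 0: ref 5 -> FAULT, frames=[5,-] (faults so far: 1)
  step 1: ref 1 -> FAULT, frames=[5,1] (faults so far: 2)
  step 2: ref 2 -> FAULT, evict 5, frames=[2,1] (faults so far: 3)
  step 3: ref 5 -> FAULT, evict 1, frames=[2,5] (faults so far: 4)
  step 4: ref 4 -> FAULT, evict 2, frames=[4,5] (faults so far: 5)
  step 5: ref 2 -> FAULT, evict 5, frames=[4,2] (faults so far: 6)
  step 6: ref 3 -> FAULT, evict 4, frames=[3,2] (faults so far: 7)
  step 7: ref 4 -> FAULT, evict 2, frames=[3,4] (faults so far: 8)
  step 8: ref 4 -> HIT, frames=[3,4] (faults so far: 8)
  step 9: ref 5 -> FAULT, evict 3, frames=[5,4] (faults so far: 9)
  FIFO total faults: 9
--- LRU ---
  step 0: ref 5 -> FAULT, frames=[5,-] (faults so far: 1)
  step 1: ref 1 -> FAULT, frames=[5,1] (faults so far: 2)
  step 2: ref 2 -> FAULT, evict 5, frames=[2,1] (faults so far: 3)
  step 3: ref 5 -> FAULT, evict 1, frames=[2,5] (faults so far: 4)
  step 4: ref 4 -> FAULT, evict 2, frames=[4,5] (faults so far: 5)
  step 5: ref 2 -> FAULT, evict 5, frames=[4,2] (faults so far: 6)
  step 6: ref 3 -> FAULT, evict 4, frames=[3,2] (faults so far: 7)
  step 7: ref 4 -> FAULT, evict 2, frames=[3,4] (faults so far: 8)
  step 8: ref 4 -> HIT, frames=[3,4] (faults so far: 8)
  step 9: ref 5 -> FAULT, evict 3, frames=[5,4] (faults so far: 9)
  LRU total faults: 9
--- Optimal ---
  step 0: ref 5 -> FAULT, frames=[5,-] (faults so far: 1)
  step 1: ref 1 -> FAULT, frames=[5,1] (faults so far: 2)
  step 2: ref 2 -> FAULT, evict 1, frames=[5,2] (faults so far: 3)
  step 3: ref 5 -> HIT, frames=[5,2] (faults so far: 3)
  step 4: ref 4 -> FAULT, evict 5, frames=[4,2] (faults so far: 4)
  step 5: ref 2 -> HIT, frames=[4,2] (faults so far: 4)
  step 6: ref 3 -> FAULT, evict 2, frames=[4,3] (faults so far: 5)
  step 7: ref 4 -> HIT, frames=[4,3] (faults so far: 5)
  step 8: ref 4 -> HIT, frames=[4,3] (faults so far: 5)
  step 9: ref 5 -> FAULT, evict 3, frames=[4,5] (faults so far: 6)
  Optimal total faults: 6

Answer: 9 9 6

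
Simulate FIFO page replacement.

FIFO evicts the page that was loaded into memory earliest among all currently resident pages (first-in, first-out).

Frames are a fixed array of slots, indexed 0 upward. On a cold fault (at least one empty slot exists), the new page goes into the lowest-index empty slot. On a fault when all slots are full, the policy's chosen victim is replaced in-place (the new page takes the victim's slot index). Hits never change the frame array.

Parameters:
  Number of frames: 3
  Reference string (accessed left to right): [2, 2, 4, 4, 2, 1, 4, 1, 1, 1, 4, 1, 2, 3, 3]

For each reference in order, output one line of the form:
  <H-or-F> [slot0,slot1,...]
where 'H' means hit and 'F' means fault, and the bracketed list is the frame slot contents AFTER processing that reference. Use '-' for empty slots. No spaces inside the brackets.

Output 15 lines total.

F [2,-,-]
H [2,-,-]
F [2,4,-]
H [2,4,-]
H [2,4,-]
F [2,4,1]
H [2,4,1]
H [2,4,1]
H [2,4,1]
H [2,4,1]
H [2,4,1]
H [2,4,1]
H [2,4,1]
F [3,4,1]
H [3,4,1]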